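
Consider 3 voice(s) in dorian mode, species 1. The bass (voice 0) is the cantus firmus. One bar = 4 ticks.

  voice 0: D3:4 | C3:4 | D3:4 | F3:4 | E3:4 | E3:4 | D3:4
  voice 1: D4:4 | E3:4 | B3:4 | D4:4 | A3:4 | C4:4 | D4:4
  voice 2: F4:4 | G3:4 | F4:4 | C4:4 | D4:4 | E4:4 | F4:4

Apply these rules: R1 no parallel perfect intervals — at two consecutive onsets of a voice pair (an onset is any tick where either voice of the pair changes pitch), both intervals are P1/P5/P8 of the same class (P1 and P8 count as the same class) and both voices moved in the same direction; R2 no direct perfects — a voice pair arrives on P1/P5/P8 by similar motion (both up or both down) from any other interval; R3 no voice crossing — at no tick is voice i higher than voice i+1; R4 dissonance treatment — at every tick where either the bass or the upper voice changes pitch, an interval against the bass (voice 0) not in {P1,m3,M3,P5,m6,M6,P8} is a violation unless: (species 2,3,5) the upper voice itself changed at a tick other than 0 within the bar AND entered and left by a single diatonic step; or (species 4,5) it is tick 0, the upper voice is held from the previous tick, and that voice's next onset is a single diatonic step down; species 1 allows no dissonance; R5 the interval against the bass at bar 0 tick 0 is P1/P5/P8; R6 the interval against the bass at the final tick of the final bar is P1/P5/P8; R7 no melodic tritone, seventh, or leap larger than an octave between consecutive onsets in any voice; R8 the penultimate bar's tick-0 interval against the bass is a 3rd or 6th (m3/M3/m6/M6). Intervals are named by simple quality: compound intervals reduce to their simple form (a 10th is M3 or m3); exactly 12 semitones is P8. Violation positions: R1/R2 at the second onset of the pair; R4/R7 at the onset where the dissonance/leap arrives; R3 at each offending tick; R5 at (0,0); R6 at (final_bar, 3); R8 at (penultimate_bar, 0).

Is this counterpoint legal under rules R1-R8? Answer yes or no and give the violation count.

No (13 violations)

bar 0: v0=D3 v1=D4 v2=F4 (m3)
bar 1: v0=C3 v1=E3 v2=G3 (P5)
bar 2: v0=D3 v1=B3 v2=F4 (m3)
bar 3: v0=F3 v1=D4 v2=C4 (P5)
bar 4: v0=E3 v1=A3 v2=D4 (m7)
bar 5: v0=E3 v1=C4 v2=E4 (P8)
bar 6: v0=D3 v1=D4 v2=F4 (m3)
  R5 @ bar0.0: opens on m3
  R2 @ bar1.0: D3/F4 m3 -> C3/G3 P5 similar
  R7 @ bar1.0: D4->E3 leap 10st
  R7 @ bar1.0: F4->G3 leap 10st
  R7 @ bar2.0: G3->F4 leap 10st
  R3 @ bar3.0: D4 above C4
  R3 @ bar3.1: D4 above C4
  R3 @ bar3.2: D4 above C4
  R3 @ bar3.3: D4 above C4
  R4 @ bar4.0: E3/A3 P4 untreated
  R4 @ bar4.0: E3/D4 m7 untreated
  R8 @ bar5.0: penult P8 not 3rd/6th
  R6 @ bar6.3: closes on m3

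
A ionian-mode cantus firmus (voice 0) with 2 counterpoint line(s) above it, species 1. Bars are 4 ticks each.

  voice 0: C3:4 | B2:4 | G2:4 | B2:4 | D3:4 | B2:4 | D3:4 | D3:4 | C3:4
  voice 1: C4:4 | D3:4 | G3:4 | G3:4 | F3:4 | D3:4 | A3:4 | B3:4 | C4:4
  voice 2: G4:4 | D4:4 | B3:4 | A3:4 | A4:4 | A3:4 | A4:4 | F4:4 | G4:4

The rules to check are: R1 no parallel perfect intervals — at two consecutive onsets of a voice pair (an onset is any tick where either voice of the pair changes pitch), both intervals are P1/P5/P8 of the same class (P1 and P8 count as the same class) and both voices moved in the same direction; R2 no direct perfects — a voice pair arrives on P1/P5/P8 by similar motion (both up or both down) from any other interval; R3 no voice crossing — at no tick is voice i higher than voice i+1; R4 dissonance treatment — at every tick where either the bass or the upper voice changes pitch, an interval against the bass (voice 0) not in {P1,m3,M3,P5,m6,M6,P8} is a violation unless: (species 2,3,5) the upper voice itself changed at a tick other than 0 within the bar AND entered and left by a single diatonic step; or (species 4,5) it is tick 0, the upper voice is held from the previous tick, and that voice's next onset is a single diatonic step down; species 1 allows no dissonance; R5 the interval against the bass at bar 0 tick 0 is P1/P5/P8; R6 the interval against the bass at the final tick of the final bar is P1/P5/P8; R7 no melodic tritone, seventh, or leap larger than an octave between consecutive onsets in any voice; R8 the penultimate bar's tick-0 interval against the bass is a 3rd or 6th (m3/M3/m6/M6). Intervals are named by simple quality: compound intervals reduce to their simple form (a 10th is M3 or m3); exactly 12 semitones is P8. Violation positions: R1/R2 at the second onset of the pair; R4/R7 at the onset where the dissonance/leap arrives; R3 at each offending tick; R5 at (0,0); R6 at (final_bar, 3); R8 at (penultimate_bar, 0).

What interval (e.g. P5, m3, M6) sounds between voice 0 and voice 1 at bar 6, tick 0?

voice 0=D3 voice 1=A3 -> P5

P5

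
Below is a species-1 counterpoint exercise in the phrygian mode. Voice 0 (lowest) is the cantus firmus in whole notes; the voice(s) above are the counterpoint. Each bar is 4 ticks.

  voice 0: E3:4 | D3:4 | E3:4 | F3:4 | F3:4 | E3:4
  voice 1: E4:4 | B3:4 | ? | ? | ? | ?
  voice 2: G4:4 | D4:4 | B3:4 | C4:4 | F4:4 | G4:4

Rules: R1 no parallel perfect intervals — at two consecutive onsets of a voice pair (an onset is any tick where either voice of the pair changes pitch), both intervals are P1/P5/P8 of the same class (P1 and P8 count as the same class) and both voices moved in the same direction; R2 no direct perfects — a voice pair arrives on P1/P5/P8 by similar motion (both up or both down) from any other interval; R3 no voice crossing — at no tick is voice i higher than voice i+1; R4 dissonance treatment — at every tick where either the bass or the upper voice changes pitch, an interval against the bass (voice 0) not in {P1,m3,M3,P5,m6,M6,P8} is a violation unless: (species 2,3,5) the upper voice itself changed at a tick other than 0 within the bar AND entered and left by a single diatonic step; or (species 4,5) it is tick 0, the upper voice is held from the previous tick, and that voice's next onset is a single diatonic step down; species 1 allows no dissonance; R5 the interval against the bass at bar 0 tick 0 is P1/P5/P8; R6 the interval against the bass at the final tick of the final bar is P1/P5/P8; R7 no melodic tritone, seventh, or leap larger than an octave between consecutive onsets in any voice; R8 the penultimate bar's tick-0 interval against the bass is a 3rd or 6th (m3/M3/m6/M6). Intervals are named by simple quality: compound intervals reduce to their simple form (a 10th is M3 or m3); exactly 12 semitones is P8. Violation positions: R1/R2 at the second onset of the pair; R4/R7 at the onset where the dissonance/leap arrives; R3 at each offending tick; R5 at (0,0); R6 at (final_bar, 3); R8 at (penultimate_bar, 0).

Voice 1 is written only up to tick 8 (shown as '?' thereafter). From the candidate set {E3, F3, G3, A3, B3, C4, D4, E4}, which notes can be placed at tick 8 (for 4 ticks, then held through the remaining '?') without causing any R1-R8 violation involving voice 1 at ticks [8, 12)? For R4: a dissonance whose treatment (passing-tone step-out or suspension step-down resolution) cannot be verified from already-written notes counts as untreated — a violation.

E3: violates R2
F3: violates R4,R7
G3: legal
A3: violates R4
B3: legal
C4: violates R3
D4: violates R3,R4
E4: violates R2,R3

{B3, G3}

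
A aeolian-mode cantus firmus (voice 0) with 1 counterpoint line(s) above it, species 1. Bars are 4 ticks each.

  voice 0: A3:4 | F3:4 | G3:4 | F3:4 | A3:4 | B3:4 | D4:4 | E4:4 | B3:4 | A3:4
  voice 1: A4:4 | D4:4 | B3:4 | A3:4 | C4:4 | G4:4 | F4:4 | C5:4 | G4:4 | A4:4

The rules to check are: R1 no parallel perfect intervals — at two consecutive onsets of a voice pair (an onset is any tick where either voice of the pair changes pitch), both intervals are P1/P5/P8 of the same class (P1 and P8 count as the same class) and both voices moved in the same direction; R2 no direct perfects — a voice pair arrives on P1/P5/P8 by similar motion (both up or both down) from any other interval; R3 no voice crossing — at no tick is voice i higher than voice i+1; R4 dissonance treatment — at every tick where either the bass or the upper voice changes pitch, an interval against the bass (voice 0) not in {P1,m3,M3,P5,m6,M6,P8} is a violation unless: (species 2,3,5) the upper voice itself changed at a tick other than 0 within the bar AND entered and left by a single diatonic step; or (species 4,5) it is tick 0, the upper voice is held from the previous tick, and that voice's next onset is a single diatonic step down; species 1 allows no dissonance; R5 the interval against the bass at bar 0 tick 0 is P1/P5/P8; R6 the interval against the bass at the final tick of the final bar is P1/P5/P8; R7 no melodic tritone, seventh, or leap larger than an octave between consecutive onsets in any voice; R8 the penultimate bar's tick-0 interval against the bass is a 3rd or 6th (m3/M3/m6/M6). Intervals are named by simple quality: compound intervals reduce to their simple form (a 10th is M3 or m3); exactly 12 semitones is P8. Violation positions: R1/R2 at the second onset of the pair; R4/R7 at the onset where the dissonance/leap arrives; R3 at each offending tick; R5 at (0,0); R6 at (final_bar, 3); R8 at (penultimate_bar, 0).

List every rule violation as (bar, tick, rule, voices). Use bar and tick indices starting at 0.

No violations across 10 bars (A3..A3 vs A4..A4).

bar 0: v0=A3 v1=A4 downbeat P8
bar 1: v0=F3 v1=D4 downbeat M6
bar 2: v0=G3 v1=B3 downbeat M3
bar 3: v0=F3 v1=A3 downbeat M3
bar 4: v0=A3 v1=C4 downbeat m3
bar 5: v0=B3 v1=G4 downbeat m6
bar 6: v0=D4 v1=F4 downbeat m3
bar 7: v0=E4 v1=C5 downbeat m6
bar 8: v0=B3 v1=G4 downbeat m6
bar 9: v0=A3 v1=A4 downbeat P8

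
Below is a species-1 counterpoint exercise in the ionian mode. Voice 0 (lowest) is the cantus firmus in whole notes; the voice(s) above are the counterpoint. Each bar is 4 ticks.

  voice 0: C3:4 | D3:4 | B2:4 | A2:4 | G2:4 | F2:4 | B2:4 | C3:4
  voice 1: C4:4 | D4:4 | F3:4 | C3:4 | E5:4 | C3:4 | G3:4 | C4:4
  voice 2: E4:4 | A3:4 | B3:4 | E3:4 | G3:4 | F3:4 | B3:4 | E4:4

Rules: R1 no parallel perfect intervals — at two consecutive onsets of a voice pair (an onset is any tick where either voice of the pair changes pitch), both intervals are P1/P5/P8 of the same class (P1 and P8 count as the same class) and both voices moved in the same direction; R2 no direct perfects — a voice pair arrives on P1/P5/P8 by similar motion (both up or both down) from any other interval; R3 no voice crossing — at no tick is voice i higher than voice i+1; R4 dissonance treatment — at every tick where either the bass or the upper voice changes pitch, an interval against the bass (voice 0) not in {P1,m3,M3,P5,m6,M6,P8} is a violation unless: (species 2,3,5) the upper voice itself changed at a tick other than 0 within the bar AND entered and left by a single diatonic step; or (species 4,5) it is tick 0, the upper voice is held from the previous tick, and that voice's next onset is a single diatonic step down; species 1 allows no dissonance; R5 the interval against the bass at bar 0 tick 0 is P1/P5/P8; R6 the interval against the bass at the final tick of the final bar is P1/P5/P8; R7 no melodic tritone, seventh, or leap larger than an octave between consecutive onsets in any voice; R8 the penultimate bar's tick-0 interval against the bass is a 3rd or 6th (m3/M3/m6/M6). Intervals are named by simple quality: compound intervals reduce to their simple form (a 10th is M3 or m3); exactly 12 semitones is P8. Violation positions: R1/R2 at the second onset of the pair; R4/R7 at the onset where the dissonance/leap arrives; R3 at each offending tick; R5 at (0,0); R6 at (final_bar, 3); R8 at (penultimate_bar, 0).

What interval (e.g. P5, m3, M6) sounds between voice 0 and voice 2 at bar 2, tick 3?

P8

voice 0=B2 voice 2=B3 -> P8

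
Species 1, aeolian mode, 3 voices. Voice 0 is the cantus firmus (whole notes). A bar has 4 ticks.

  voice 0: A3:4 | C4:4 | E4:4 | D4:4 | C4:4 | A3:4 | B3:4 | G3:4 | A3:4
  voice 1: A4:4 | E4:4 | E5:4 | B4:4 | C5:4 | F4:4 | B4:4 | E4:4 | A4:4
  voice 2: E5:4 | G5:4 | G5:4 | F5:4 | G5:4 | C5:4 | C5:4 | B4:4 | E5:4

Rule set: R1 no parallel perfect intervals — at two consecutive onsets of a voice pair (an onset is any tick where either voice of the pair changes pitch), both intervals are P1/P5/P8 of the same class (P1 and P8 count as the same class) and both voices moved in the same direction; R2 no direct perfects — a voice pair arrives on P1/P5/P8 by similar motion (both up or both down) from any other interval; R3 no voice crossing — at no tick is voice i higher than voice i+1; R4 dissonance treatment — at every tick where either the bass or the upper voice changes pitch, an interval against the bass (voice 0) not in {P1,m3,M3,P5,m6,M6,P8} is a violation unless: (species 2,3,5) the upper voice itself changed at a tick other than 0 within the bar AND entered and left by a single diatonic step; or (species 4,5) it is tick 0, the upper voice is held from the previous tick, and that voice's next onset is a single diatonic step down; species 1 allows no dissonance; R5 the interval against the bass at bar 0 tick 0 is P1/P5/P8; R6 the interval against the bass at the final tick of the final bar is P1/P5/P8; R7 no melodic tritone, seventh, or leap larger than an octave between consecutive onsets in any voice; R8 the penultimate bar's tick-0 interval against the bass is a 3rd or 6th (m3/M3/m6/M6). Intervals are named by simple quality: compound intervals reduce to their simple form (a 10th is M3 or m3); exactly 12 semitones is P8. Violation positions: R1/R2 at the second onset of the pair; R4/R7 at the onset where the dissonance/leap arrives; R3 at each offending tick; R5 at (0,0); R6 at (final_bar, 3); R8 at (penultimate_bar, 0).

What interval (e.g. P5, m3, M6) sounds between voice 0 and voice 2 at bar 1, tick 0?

voice 0=C4 voice 2=G5 -> P5

P5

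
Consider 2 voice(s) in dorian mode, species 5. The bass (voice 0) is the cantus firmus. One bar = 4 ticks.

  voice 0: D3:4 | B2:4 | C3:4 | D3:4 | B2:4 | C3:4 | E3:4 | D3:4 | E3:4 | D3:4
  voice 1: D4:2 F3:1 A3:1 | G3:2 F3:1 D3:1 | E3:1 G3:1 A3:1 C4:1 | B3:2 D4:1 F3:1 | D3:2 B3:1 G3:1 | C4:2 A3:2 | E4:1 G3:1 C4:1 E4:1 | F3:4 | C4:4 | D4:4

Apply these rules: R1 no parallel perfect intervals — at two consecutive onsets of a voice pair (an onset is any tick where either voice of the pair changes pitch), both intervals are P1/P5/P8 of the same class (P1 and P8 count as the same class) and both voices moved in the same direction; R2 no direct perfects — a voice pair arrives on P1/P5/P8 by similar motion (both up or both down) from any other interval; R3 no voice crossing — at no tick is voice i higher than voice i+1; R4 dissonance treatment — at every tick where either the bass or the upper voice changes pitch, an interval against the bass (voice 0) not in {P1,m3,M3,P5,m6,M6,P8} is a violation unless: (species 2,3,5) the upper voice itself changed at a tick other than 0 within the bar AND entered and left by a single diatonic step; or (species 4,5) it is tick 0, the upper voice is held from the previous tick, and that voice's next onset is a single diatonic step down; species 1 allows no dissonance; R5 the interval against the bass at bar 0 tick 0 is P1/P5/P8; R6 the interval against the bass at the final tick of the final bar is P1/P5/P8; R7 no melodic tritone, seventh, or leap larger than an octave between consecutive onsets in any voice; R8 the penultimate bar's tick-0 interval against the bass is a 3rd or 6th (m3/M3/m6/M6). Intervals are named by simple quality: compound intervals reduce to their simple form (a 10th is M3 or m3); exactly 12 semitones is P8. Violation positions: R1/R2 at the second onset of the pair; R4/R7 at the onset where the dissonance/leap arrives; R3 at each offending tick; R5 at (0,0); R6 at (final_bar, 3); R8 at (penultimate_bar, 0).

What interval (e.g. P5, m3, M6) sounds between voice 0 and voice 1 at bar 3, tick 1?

M6

voice 0=D3 voice 1=B3 -> M6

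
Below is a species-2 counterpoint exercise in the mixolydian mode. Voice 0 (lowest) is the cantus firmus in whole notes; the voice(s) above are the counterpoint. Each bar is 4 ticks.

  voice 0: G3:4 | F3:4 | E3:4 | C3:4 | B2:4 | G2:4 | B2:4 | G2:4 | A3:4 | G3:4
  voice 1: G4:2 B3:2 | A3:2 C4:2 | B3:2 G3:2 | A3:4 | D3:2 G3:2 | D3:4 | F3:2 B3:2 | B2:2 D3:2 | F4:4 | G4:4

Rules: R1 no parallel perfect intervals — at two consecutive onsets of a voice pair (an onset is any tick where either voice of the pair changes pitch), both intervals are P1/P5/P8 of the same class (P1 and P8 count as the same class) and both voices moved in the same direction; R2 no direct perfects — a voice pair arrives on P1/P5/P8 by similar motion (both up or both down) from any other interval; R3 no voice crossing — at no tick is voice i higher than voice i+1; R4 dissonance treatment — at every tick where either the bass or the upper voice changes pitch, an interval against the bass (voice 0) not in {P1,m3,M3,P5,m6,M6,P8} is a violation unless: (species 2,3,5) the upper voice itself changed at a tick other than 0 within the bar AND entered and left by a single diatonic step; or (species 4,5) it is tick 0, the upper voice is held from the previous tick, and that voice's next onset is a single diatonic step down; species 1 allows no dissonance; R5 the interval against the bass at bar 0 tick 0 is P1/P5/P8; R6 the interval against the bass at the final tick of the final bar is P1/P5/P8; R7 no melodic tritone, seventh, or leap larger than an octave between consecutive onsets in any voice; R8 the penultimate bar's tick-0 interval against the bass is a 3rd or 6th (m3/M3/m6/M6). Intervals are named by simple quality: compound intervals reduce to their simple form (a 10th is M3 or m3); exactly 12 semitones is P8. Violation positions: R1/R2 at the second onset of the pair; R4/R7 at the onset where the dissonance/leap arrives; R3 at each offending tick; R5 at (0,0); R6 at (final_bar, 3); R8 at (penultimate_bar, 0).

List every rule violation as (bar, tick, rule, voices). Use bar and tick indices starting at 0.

bar 0: v0=G3 v1=G4 downbeat P8
bar 1: v0=F3 v1=A3 downbeat M3
bar 2: v0=E3 v1=B3 downbeat P5
bar 3: v0=C3 v1=A3 downbeat M6
bar 4: v0=B2 v1=D3 downbeat m3
bar 5: v0=G2 v1=D3 downbeat P5
bar 6: v0=B2 v1=F3 downbeat TT
bar 7: v0=G2 v1=B2 downbeat M3
bar 8: v0=A3 v1=F4 downbeat m6
bar 9: v0=G3 v1=G4 downbeat P8
  -> R1 @ bar 2 tick 0 v(0, 1): F3/C4 P5 -> E3/B3 P5 similar
  -> R2 @ bar 5 tick 0 v(0, 1): B2/G3 m6 -> G2/D3 P5 similar
  -> R4 @ bar 6 tick 0 v(0, 1): B2/F3 TT untreated
  -> R7 @ bar 6 tick 2 v(1,): F3->B3 leap 6st
  -> R7 @ bar 8 tick 0 v(0,): G2->A3 leap 14st
  -> R7 @ bar 8 tick 0 v(1,): D3->F4 leap 15st

(2, 0, R1, (0, 1))
(5, 0, R2, (0, 1))
(6, 0, R4, (0, 1))
(6, 2, R7, (1,))
(8, 0, R7, (0,))
(8, 0, R7, (1,))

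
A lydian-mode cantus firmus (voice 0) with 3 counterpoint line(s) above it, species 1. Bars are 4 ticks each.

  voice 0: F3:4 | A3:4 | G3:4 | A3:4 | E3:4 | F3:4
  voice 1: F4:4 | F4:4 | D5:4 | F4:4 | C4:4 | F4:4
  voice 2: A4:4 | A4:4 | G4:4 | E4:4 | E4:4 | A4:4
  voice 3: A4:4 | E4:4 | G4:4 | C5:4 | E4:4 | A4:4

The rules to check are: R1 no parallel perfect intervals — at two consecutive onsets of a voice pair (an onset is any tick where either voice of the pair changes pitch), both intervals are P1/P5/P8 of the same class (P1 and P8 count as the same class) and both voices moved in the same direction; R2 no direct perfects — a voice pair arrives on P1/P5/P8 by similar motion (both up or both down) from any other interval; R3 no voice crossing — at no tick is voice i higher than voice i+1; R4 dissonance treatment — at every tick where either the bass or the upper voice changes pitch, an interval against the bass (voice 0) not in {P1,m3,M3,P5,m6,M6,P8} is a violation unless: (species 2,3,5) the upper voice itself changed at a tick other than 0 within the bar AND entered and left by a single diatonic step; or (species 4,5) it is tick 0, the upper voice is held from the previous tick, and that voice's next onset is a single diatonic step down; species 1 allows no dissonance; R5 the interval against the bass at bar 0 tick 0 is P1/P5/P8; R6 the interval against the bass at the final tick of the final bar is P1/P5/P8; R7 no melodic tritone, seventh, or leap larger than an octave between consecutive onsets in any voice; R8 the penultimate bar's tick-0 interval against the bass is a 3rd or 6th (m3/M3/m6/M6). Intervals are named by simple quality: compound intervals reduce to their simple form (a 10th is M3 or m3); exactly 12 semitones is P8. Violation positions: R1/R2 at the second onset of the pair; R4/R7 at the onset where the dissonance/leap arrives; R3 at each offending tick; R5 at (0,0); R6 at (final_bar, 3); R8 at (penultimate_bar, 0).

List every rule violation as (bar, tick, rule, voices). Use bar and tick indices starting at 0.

bar 0: v0=F3 v1=F4 v2=A4 v3=A4 downbeat M3
bar 1: v0=A3 v1=F4 v2=A4 v3=E4 downbeat P5
bar 2: v0=G3 v1=D5 v2=G4 v3=G4 downbeat P8
bar 3: v0=A3 v1=F4 v2=E4 v3=C5 downbeat m3
bar 4: v0=E3 v1=C4 v2=E4 v3=E4 downbeat P8
bar 5: v0=F3 v1=F4 v2=A4 v3=A4 downbeat M3
  -> R5 @ bar 0 tick 0 v(0, 2): opens on M3
  -> R5 @ bar 0 tick 0 v(0, 3): opens on M3
  -> R3 @ bar 1 tick 0 v(2, 3): A4 above E4
  -> R3 @ bar 1 tick 1 v(2, 3): A4 above E4
  -> R3 @ bar 1 tick 2 v(2, 3): A4 above E4
  -> R3 @ bar 1 tick 3 v(2, 3): A4 above E4
  -> R1 @ bar 2 tick 0 v(0, 2): A3/A4 P8 -> G3/G4 P8 similar
  -> R2 @ bar 2 tick 0 v(1, 3): F4/E4 m2 -> D5/G4 P5 similar
  -> R3 @ bar 2 tick 0 v(1, 2): D5 above G4
  -> R3 @ bar 2 tick 1 v(1, 2): D5 above G4
  -> R3 @ bar 2 tick 2 v(1, 2): D5 above G4
  -> R3 @ bar 2 tick 3 v(1, 2): D5 above G4
  -> R3 @ bar 3 tick 0 v(1, 2): F4 above E4
  -> R3 @ bar 3 tick 1 v(1, 2): F4 above E4
  -> R3 @ bar 3 tick 2 v(1, 2): F4 above E4
  -> R3 @ bar 3 tick 3 v(1, 2): F4 above E4
  -> R2 @ bar 4 tick 0 v(0, 3): A3/C5 m3 -> E3/E4 P8 similar
  -> R8 @ bar 4 tick 0 v(0, 2): penult P8 not 3rd/6th
  -> R8 @ bar 4 tick 0 v(0, 3): penult P8 not 3rd/6th
  -> R1 @ bar 5 tick 0 v(2, 3): E4/E4 P1 -> A4/A4 P1 similar
  -> R2 @ bar 5 tick 0 v(0, 1): E3/C4 m6 -> F3/F4 P8 similar
  -> R6 @ bar 5 tick 3 v(0, 2): closes on M3
  -> R6 @ bar 5 tick 3 v(0, 3): closes on M3

(0, 0, R5, (0, 2))
(0, 0, R5, (0, 3))
(1, 0, R3, (2, 3))
(1, 1, R3, (2, 3))
(1, 2, R3, (2, 3))
(1, 3, R3, (2, 3))
(2, 0, R1, (0, 2))
(2, 0, R2, (1, 3))
(2, 0, R3, (1, 2))
(2, 1, R3, (1, 2))
(2, 2, R3, (1, 2))
(2, 3, R3, (1, 2))
(3, 0, R3, (1, 2))
(3, 1, R3, (1, 2))
(3, 2, R3, (1, 2))
(3, 3, R3, (1, 2))
(4, 0, R2, (0, 3))
(4, 0, R8, (0, 2))
(4, 0, R8, (0, 3))
(5, 0, R1, (2, 3))
(5, 0, R2, (0, 1))
(5, 3, R6, (0, 2))
(5, 3, R6, (0, 3))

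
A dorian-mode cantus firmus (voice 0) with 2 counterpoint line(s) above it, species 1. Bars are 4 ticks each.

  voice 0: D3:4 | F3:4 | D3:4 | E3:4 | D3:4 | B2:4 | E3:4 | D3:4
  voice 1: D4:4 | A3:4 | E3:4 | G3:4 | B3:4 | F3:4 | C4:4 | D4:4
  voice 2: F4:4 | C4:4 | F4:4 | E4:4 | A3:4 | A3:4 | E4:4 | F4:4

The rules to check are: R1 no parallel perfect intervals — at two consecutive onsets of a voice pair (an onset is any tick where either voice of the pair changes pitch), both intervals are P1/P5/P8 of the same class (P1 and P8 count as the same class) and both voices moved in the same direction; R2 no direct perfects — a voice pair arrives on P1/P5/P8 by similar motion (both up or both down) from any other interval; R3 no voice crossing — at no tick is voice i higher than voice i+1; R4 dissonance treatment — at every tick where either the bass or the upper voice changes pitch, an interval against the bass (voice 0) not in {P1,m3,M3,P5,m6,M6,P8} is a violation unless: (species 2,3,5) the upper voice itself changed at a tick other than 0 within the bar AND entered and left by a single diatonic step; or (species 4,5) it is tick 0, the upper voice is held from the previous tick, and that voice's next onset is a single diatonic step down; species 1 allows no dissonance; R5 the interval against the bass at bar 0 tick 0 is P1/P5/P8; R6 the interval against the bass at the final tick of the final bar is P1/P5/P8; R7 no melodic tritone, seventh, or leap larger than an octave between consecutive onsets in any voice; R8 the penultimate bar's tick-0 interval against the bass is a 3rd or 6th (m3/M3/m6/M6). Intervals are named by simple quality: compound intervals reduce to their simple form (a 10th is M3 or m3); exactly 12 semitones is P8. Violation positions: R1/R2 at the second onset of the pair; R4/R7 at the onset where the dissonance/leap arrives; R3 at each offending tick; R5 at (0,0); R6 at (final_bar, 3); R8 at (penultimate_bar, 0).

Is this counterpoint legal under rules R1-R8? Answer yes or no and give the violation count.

bar 0: v0=D3 v1=D4 v2=F4 (m3)
bar 1: v0=F3 v1=A3 v2=C4 (P5)
bar 2: v0=D3 v1=E3 v2=F4 (m3)
bar 3: v0=E3 v1=G3 v2=E4 (P8)
bar 4: v0=D3 v1=B3 v2=A3 (P5)
bar 5: v0=B2 v1=F3 v2=A3 (m7)
bar 6: v0=E3 v1=C4 v2=E4 (P8)
bar 7: v0=D3 v1=D4 v2=F4 (m3)
  R5 @ bar0.0: opens on m3
  R4 @ bar2.0: D3/E3 M2 untreated
  R2 @ bar4.0: E3/E4 P8 -> D3/A3 P5 similar
  R3 @ bar4.0: B3 above A3
  R3 @ bar4.1: B3 above A3
  R3 @ bar4.2: B3 above A3
  R3 @ bar4.3: B3 above A3
  R4 @ bar5.0: B2/F3 TT untreated
  R4 @ bar5.0: B2/A3 m7 untreated
  R7 @ bar5.0: B3->F3 leap 6st
  R2 @ bar6.0: B2/A3 m7 -> E3/E4 P8 similar
  R8 @ bar6.0: penult P8 not 3rd/6th
  R6 @ bar7.3: closes on m3

No (13 violations)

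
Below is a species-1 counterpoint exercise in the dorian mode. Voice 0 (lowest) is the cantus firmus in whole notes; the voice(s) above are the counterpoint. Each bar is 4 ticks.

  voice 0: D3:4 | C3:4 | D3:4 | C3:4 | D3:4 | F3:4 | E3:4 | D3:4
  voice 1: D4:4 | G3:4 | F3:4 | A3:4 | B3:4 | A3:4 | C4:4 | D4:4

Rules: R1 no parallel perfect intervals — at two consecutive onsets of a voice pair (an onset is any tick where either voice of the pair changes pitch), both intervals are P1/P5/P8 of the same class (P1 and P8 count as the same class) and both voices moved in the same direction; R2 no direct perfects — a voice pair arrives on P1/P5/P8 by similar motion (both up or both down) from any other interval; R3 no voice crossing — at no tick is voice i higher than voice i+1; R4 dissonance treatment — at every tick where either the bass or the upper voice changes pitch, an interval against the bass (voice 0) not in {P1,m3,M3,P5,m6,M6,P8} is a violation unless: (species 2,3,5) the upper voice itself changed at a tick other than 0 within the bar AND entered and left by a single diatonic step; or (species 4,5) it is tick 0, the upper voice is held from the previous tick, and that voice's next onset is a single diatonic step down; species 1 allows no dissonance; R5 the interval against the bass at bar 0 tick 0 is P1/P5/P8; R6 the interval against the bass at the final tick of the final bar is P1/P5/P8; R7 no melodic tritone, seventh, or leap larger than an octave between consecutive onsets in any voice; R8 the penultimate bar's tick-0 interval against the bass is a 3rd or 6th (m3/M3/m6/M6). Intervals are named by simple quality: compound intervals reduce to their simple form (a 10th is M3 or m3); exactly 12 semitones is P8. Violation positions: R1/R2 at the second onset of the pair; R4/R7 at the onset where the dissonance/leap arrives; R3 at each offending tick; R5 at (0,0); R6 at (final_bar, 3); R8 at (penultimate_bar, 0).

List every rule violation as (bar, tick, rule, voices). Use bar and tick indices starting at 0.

bar 0: v0=D3 v1=D4 downbeat P8
bar 1: v0=C3 v1=G3 downbeat P5
bar 2: v0=D3 v1=F3 downbeat m3
bar 3: v0=C3 v1=A3 downbeat M6
bar 4: v0=D3 v1=B3 downbeat M6
bar 5: v0=F3 v1=A3 downbeat M3
bar 6: v0=E3 v1=C4 downbeat m6
bar 7: v0=D3 v1=D4 downbeat P8
  -> R2 @ bar 1 tick 0 v(0, 1): D3/D4 P8 -> C3/G3 P5 similar

(1, 0, R2, (0, 1))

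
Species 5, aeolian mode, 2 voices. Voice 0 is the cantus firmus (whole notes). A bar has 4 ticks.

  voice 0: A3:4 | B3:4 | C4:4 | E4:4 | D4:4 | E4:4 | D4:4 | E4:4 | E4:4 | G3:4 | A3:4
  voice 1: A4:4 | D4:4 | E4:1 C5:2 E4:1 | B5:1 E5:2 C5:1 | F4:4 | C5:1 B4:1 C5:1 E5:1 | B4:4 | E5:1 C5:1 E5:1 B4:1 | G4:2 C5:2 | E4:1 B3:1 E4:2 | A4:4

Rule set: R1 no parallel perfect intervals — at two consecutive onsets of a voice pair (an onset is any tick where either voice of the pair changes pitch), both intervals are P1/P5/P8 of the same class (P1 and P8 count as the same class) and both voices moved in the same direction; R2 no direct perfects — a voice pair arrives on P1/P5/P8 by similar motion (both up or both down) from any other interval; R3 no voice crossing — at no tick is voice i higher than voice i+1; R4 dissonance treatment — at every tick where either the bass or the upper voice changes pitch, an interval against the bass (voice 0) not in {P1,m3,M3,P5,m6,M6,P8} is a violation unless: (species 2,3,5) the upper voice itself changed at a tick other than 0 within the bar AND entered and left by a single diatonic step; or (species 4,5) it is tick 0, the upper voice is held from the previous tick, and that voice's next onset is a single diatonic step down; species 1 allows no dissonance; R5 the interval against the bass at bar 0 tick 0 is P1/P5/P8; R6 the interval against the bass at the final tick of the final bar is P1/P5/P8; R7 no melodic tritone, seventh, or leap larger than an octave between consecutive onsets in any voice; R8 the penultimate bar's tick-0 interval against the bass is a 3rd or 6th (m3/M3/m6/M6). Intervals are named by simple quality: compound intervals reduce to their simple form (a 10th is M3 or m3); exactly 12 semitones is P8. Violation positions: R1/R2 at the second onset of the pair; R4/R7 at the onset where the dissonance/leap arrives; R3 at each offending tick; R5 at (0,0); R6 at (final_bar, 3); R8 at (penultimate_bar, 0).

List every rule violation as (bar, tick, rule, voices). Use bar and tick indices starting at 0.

(3, 0, R2, (0, 1))
(3, 0, R7, (1,))
(7, 0, R2, (0, 1))
(10, 0, R2, (0, 1))

bar 0: v0=A3 v1=A4 downbeat P8
bar 1: v0=B3 v1=D4 downbeat m3
bar 2: v0=C4 v1=E4 downbeat M3
bar 3: v0=E4 v1=B5 downbeat P5
bar 4: v0=D4 v1=F4 downbeat m3
bar 5: v0=E4 v1=C5 downbeat m6
bar 6: v0=D4 v1=B4 downbeat M6
bar 7: v0=E4 v1=E5 downbeat P8
bar 8: v0=E4 v1=G4 downbeat m3
bar 9: v0=G3 v1=E4 downbeat M6
bar 10: v0=A3 v1=A4 downbeat P8
  -> R2 @ bar 3 tick 0 v(0, 1): C4/E4 M3 -> E4/B5 P5 similar
  -> R7 @ bar 3 tick 0 v(1,): E4->B5 leap 19st
  -> R2 @ bar 7 tick 0 v(0, 1): D4/B4 M6 -> E4/E5 P8 similar
  -> R2 @ bar 10 tick 0 v(0, 1): G3/E4 M6 -> A3/A4 P8 similar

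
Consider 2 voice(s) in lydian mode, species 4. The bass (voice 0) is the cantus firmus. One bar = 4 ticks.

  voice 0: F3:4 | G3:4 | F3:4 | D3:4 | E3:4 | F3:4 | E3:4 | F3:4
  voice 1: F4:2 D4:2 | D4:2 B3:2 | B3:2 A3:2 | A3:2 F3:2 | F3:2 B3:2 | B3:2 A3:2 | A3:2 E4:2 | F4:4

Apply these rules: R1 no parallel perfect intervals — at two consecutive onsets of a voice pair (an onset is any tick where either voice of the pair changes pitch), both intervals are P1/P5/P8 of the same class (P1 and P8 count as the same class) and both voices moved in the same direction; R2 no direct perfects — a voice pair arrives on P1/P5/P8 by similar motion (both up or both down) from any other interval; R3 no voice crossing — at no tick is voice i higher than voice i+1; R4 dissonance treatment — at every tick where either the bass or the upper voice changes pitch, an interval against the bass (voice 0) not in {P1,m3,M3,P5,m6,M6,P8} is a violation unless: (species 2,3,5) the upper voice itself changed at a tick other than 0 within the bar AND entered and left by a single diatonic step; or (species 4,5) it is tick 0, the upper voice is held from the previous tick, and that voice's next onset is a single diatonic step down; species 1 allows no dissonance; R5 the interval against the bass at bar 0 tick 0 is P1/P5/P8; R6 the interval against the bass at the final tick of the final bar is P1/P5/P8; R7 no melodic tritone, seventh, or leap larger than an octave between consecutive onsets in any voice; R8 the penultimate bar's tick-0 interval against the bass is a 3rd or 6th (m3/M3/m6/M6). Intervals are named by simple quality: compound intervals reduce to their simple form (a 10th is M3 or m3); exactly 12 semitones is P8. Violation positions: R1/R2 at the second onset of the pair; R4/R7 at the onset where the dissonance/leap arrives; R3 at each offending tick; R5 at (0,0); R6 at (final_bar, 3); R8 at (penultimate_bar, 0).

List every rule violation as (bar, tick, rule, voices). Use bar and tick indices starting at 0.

bar 0: v0=F3 v1=F4 downbeat P8
bar 1: v0=G3 v1=D4 downbeat P5
bar 2: v0=F3 v1=B3 downbeat TT
bar 3: v0=D3 v1=A3 downbeat P5
bar 4: v0=E3 v1=F3 downbeat m2
bar 5: v0=F3 v1=B3 downbeat TT
bar 6: v0=E3 v1=A3 downbeat P4
bar 7: v0=F3 v1=F4 downbeat P8
  -> R4 @ bar 4 tick 0 v(0, 1): E3/F3 m2 untreated
  -> R7 @ bar 4 tick 2 v(1,): F3->B3 leap 6st
  -> R4 @ bar 6 tick 0 v(0, 1): E3/A3 P4 untreated
  -> R8 @ bar 6 tick 0 v(0, 1): penult P4 not 3rd/6th
  -> R1 @ bar 7 tick 0 v(0, 1): E3/E4 P8 -> F3/F4 P8 similar

(4, 0, R4, (0, 1))
(4, 2, R7, (1,))
(6, 0, R4, (0, 1))
(6, 0, R8, (0, 1))
(7, 0, R1, (0, 1))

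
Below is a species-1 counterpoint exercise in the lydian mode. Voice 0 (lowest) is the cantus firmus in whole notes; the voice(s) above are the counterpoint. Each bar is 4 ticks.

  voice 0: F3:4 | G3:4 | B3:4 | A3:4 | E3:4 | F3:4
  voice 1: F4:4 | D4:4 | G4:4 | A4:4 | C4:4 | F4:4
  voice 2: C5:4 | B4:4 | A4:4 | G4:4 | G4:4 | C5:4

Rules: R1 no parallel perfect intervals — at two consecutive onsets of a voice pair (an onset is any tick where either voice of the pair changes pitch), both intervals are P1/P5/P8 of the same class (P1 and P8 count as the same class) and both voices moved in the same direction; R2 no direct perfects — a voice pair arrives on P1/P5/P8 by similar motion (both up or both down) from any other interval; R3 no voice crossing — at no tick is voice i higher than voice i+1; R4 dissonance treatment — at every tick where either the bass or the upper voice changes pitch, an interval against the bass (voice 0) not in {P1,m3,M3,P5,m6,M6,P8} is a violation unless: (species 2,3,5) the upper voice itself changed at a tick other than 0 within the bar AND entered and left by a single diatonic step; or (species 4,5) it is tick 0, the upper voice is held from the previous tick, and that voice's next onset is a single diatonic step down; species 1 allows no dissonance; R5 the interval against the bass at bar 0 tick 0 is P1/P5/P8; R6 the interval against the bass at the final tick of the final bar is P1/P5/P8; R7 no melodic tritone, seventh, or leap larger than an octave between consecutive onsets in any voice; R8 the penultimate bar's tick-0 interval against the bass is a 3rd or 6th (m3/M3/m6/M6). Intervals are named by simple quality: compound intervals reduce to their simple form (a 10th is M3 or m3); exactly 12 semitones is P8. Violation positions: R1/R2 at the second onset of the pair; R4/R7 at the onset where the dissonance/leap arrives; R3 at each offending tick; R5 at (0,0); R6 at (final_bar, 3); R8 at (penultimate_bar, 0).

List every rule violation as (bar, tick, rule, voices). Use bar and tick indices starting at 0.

bar 0: v0=F3 v1=F4 v2=C5 downbeat P5
bar 1: v0=G3 v1=D4 v2=B4 downbeat M3
bar 2: v0=B3 v1=G4 v2=A4 downbeat m7
bar 3: v0=A3 v1=A4 v2=G4 downbeat m7
bar 4: v0=E3 v1=C4 v2=G4 downbeat m3
bar 5: v0=F3 v1=F4 v2=C5 downbeat P5
  -> R4 @ bar 2 tick 0 v(0, 2): B3/A4 m7 untreated
  -> R3 @ bar 3 tick 0 v(1, 2): A4 above G4
  -> R4 @ bar 3 tick 0 v(0, 2): A3/G4 m7 untreated
  -> R3 @ bar 3 tick 1 v(1, 2): A4 above G4
  -> R3 @ bar 3 tick 2 v(1, 2): A4 above G4
  -> R3 @ bar 3 tick 3 v(1, 2): A4 above G4
  -> R1 @ bar 5 tick 0 v(1, 2): C4/G4 P5 -> F4/C5 P5 similar
  -> R2 @ bar 5 tick 0 v(0, 1): E3/C4 m6 -> F3/F4 P8 similar
  -> R2 @ bar 5 tick 0 v(0, 2): E3/G4 m3 -> F3/C5 P5 similar

(2, 0, R4, (0, 2))
(3, 0, R3, (1, 2))
(3, 0, R4, (0, 2))
(3, 1, R3, (1, 2))
(3, 2, R3, (1, 2))
(3, 3, R3, (1, 2))
(5, 0, R1, (1, 2))
(5, 0, R2, (0, 1))
(5, 0, R2, (0, 2))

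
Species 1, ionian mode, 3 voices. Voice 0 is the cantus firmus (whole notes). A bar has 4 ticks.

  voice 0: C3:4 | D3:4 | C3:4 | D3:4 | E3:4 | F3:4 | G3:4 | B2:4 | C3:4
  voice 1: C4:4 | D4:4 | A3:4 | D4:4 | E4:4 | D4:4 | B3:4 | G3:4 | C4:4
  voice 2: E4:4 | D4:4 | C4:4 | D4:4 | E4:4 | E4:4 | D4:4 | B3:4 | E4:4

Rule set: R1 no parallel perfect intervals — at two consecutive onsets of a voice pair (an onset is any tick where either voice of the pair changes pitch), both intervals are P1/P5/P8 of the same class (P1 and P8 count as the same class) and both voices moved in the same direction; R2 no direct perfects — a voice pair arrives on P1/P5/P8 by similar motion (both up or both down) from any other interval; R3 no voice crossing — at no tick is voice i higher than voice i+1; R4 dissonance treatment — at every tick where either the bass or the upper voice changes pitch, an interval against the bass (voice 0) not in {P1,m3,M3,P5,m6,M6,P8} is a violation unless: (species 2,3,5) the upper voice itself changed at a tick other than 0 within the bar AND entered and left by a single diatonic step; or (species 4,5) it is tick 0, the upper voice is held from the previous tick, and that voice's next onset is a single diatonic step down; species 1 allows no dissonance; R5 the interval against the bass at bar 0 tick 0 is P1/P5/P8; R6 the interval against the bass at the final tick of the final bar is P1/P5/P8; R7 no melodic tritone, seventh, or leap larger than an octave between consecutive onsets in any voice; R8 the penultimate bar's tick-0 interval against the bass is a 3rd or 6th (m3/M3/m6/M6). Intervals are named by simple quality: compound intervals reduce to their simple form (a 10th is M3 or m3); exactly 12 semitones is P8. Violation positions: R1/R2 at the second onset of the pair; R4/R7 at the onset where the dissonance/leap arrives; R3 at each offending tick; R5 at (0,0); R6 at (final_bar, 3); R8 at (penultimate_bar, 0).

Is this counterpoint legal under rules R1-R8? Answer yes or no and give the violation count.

No (14 violations)

bar 0: v0=C3 v1=C4 v2=E4 (M3)
bar 1: v0=D3 v1=D4 v2=D4 (P8)
bar 2: v0=C3 v1=A3 v2=C4 (P8)
bar 3: v0=D3 v1=D4 v2=D4 (P8)
bar 4: v0=E3 v1=E4 v2=E4 (P8)
bar 5: v0=F3 v1=D4 v2=E4 (M7)
bar 6: v0=G3 v1=B3 v2=D4 (P5)
bar 7: v0=B2 v1=G3 v2=B3 (P8)
bar 8: v0=C3 v1=C4 v2=E4 (M3)
  R5 @ bar0.0: opens on M3
  R1 @ bar1.0: C3/C4 P8 -> D3/D4 P8 similar
  R1 @ bar2.0: D3/D4 P8 -> C3/C4 P8 similar
  R1 @ bar3.0: C3/C4 P8 -> D3/D4 P8 similar
  R2 @ bar3.0: C3/A3 M6 -> D3/D4 P8 similar
  R2 @ bar3.0: A3/C4 m3 -> D4/D4 P1 similar
  R1 @ bar4.0: D3/D4 P8 -> E3/E4 P8 similar
  R1 @ bar4.0: D3/D4 P8 -> E3/E4 P8 similar
  R1 @ bar4.0: D4/D4 P1 -> E4/E4 P1 similar
  R4 @ bar5.0: F3/E4 M7 untreated
  R2 @ bar7.0: G3/D4 P5 -> B2/B3 P8 similar
  R8 @ bar7.0: penult P8 not 3rd/6th
  R2 @ bar8.0: B2/G3 m6 -> C3/C4 P8 similar
  R6 @ bar8.3: closes on M3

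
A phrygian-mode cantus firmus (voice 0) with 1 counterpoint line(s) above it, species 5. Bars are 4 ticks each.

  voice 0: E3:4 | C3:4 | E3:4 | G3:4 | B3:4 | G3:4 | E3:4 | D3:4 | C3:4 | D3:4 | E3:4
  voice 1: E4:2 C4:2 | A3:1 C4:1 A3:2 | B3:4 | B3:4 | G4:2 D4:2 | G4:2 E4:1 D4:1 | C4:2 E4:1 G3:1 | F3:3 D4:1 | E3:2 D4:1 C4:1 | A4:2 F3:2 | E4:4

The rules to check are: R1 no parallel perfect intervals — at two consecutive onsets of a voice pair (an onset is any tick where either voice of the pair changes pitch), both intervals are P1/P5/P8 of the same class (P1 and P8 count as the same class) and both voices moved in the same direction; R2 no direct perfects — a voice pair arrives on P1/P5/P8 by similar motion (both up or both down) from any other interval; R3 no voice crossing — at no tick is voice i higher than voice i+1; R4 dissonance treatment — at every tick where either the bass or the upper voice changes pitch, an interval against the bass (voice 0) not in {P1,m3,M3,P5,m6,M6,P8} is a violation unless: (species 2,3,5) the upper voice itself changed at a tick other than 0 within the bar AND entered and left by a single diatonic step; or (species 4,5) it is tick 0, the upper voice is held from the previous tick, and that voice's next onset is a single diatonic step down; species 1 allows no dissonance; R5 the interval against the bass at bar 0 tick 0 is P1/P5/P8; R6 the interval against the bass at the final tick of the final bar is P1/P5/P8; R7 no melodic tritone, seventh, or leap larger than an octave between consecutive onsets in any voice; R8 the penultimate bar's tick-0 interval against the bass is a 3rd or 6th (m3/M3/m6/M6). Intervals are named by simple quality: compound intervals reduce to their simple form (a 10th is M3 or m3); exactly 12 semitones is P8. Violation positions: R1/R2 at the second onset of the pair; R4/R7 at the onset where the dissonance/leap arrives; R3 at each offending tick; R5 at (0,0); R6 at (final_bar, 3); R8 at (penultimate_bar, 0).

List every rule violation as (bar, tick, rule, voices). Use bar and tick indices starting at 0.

bar 0: v0=E3 v1=E4 downbeat P8
bar 1: v0=C3 v1=A3 downbeat M6
bar 2: v0=E3 v1=B3 downbeat P5
bar 3: v0=G3 v1=B3 downbeat M3
bar 4: v0=B3 v1=G4 downbeat m6
bar 5: v0=G3 v1=G4 downbeat P8
bar 6: v0=E3 v1=C4 downbeat m6
bar 7: v0=D3 v1=F3 downbeat m3
bar 8: v0=C3 v1=E3 downbeat M3
bar 9: v0=D3 v1=A4 downbeat P5
bar 10: v0=E3 v1=E4 downbeat P8
  -> R2 @ bar 2 tick 0 v(0, 1): C3/A3 M6 -> E3/B3 P5 similar
  -> R7 @ bar 8 tick 0 v(1,): D4->E3 leap 10st
  -> R4 @ bar 8 tick 2 v(0, 1): C3/D4 M2 untreated
  -> R7 @ bar 8 tick 2 v(1,): E3->D4 leap 10st
  -> R2 @ bar 9 tick 0 v(0, 1): C3/C4 P8 -> D3/A4 P5 similar
  -> R8 @ bar 9 tick 0 v(0, 1): penult P5 not 3rd/6th
  -> R7 @ bar 9 tick 2 v(1,): A4->F3 leap 16st
  -> R2 @ bar 10 tick 0 v(0, 1): D3/F3 m3 -> E3/E4 P8 similar
  -> R7 @ bar 10 tick 0 v(1,): F3->E4 leap 11st

(2, 0, R2, (0, 1))
(8, 0, R7, (1,))
(8, 2, R4, (0, 1))
(8, 2, R7, (1,))
(9, 0, R2, (0, 1))
(9, 0, R8, (0, 1))
(9, 2, R7, (1,))
(10, 0, R2, (0, 1))
(10, 0, R7, (1,))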